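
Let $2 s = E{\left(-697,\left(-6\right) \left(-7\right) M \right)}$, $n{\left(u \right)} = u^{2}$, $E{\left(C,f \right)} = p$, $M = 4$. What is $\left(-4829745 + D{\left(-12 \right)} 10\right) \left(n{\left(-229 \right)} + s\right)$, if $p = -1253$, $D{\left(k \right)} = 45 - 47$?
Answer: $- \frac{500503717185}{2} \approx -2.5025 \cdot 10^{11}$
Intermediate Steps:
$D{\left(k \right)} = -2$
$E{\left(C,f \right)} = -1253$
$s = - \frac{1253}{2}$ ($s = \frac{1}{2} \left(-1253\right) = - \frac{1253}{2} \approx -626.5$)
$\left(-4829745 + D{\left(-12 \right)} 10\right) \left(n{\left(-229 \right)} + s\right) = \left(-4829745 - 20\right) \left(\left(-229\right)^{2} - \frac{1253}{2}\right) = \left(-4829745 - 20\right) \left(52441 - \frac{1253}{2}\right) = \left(-4829765\right) \frac{103629}{2} = - \frac{500503717185}{2}$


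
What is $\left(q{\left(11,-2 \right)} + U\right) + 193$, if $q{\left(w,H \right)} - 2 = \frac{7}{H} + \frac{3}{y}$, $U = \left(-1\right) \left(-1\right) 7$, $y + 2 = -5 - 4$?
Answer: $\frac{4361}{22} \approx 198.23$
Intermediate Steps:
$y = -11$ ($y = -2 - 9 = -11$)
$U = 7$ ($U = 1 \cdot 7 = 7$)
$q{\left(w,H \right)} = \frac{19}{11} + \frac{7}{H}$ ($q{\left(w,H \right)} = 2 + \left(\frac{7}{H} + \frac{3}{-11}\right) = 2 + \left(\frac{7}{H} + 3 \left(- \frac{1}{11}\right)\right) = 2 - \left(\frac{3}{11} - \frac{7}{H}\right) = \frac{19}{11} + \frac{7}{H}$)
$\left(q{\left(11,-2 \right)} + U\right) + 193 = \left(\left(\frac{19}{11} + \frac{7}{-2}\right) + 7\right) + 193 = \left(\left(\frac{19}{11} + 7 \left(- \frac{1}{2}\right)\right) + 7\right) + 193 = \left(\left(\frac{19}{11} - \frac{7}{2}\right) + 7\right) + 193 = \left(- \frac{39}{22} + 7\right) + 193 = \frac{115}{22} + 193 = \frac{4361}{22}$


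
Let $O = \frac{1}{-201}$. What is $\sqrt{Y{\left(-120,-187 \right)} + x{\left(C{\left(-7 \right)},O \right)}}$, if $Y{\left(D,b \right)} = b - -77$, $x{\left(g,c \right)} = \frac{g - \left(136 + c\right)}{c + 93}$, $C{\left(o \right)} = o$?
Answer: $\frac{i \sqrt{9742560126}}{9346} \approx 10.561 i$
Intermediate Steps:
$O = - \frac{1}{201} \approx -0.0049751$
$x{\left(g,c \right)} = \frac{-136 + g - c}{93 + c}$
$Y{\left(D,b \right)} = 77 + b$ ($Y{\left(D,b \right)} = b + 77 = 77 + b$)
$\sqrt{Y{\left(-120,-187 \right)} + x{\left(C{\left(-7 \right)},O \right)}} = \sqrt{\left(77 - 187\right) + \frac{-136 - 7 - - \frac{1}{201}}{93 - \frac{1}{201}}} = \sqrt{-110 + \frac{-136 - 7 + \frac{1}{201}}{\frac{18692}{201}}} = \sqrt{-110 + \frac{201}{18692} \left(- \frac{28742}{201}\right)} = \sqrt{-110 - \frac{14371}{9346}} = \sqrt{- \frac{1042431}{9346}} = \frac{i \sqrt{9742560126}}{9346}$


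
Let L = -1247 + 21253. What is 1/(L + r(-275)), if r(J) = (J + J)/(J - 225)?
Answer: 10/200071 ≈ 4.9982e-5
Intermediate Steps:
r(J) = 2*J/(-225 + J) (r(J) = (2*J)/(-225 + J) = 2*J/(-225 + J))
L = 20006
1/(L + r(-275)) = 1/(20006 + 2*(-275)/(-225 - 275)) = 1/(20006 + 2*(-275)/(-500)) = 1/(20006 + 2*(-275)*(-1/500)) = 1/(20006 + 11/10) = 1/(200071/10) = 10/200071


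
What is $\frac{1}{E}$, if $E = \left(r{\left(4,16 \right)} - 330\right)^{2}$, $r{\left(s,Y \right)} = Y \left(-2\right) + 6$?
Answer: $\frac{1}{126736} \approx 7.8904 \cdot 10^{-6}$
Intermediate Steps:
$r{\left(s,Y \right)} = 6 - 2 Y$ ($r{\left(s,Y \right)} = - 2 Y + 6 = 6 - 2 Y$)
$E = 126736$ ($E = \left(\left(6 - 32\right) - 330\right)^{2} = \left(-26 - 330\right)^{2} = \left(-356\right)^{2} = 126736$)
$\frac{1}{E} = \frac{1}{126736}$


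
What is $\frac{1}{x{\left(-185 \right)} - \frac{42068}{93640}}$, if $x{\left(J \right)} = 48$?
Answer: $\frac{23410}{1113163} \approx 0.02103$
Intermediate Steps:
$\frac{1}{x{\left(-185 \right)} - \frac{42068}{93640}} = \frac{1}{48 - \frac{42068}{93640}} = \frac{1}{48 - \frac{10517}{23410}} = \frac{1}{\frac{1113163}{23410}} = \frac{23410}{1113163}$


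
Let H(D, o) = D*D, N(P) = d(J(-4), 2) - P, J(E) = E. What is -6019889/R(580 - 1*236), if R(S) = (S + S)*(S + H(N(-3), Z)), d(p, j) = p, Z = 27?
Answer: -6019889/237360 ≈ -25.362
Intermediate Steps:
N(P) = -4 - P
H(D, o) = D²
R(S) = 2*S*(1 + S) (R(S) = (S + S)*(S + (-4 - 1*(-3))²) = (2*S)*(S + (-4 + 3)²) = (2*S)*(S + (-1)²) = (2*S)*(S + 1) = (2*S)*(1 + S) = 2*S*(1 + S))
-6019889/R(580 - 1*236) = -6019889*1/(2*(1 + (580 - 1*236))*(580 - 1*236)) = -6019889*1/(2*(1 + (580 - 236))*(580 - 236)) = -6019889*1/(688*(1 + 344)) = -6019889/(2*344*345) = -6019889/237360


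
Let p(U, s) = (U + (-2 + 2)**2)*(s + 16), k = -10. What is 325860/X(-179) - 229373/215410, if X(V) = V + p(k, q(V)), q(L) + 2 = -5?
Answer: -70255203937/57945290 ≈ -1212.4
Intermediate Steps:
q(L) = -7 (q(L) = -2 - 5 = -7)
p(U, s) = U*(16 + s) (p(U, s) = (U + 0**2)*(16 + s) = (U + 0)*(16 + s) = U*(16 + s))
X(V) = -90 + V (X(V) = V - 10*(16 - 7) = V - 10*9 = V - 90 = -90 + V)
325860/X(-179) - 229373/215410 = 325860/(-90 - 179) - 229373/215410 = 325860/(-269) - 229373*1/215410 = 325860*(-1/269) - 229373/215410 = -325860/269 - 229373/215410 = -70255203937/57945290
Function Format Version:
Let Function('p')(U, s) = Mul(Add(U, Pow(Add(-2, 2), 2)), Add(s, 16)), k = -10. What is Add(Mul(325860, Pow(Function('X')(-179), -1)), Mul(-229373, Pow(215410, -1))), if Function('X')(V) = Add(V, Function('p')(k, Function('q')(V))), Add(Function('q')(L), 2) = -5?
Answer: Rational(-70255203937, 57945290) ≈ -1212.4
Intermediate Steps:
Function('q')(L) = -7 (Function('q')(L) = Add(-2, -5) = -7)
Function('p')(U, s) = Mul(U, Add(16, s)) (Function('p')(U, s) = Mul(Add(U, Pow(0, 2)), Add(16, s)) = Mul(Add(U, 0), Add(16, s)) = Mul(U, Add(16, s)))
Function('X')(V) = Add(-90, V) (Function('X')(V) = Add(V, Mul(-10, Add(16, -7))) = Add(V, Mul(-10, 9)) = Add(V, -90) = Add(-90, V))
Add(Mul(325860, Pow(Function('X')(-179), -1)), Mul(-229373, Pow(215410, -1))) = Add(Mul(325860, Pow(Add(-90, -179), -1)), Mul(-229373, Pow(215410, -1))) = Add(Mul(325860, Pow(-269, -1)), Mul(-229373, Rational(1, 215410))) = Add(Mul(325860, Rational(-1, 269)), Rational(-229373, 215410)) = Add(Rational(-325860, 269), Rational(-229373, 215410)) = Rational(-70255203937, 57945290)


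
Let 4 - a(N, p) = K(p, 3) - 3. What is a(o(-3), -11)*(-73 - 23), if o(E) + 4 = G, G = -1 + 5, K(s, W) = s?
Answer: -1728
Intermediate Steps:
G = 4
o(E) = 0 (o(E) = -4 + 4 = 0)
a(N, p) = 7 - p (a(N, p) = 4 - (p - 3) = 4 - (-3 + p) = 4 + (3 - p) = 7 - p)
a(o(-3), -11)*(-73 - 23) = (7 - 1*(-11))*(-73 - 23) = (7 + 11)*(-96) = 18*(-96) = -1728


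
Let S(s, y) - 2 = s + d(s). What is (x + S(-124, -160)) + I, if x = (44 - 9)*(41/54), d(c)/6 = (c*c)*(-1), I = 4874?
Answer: -4723781/54 ≈ -87477.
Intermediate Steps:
d(c) = -6*c² (d(c) = 6*((c*c)*(-1)) = 6*(c²*(-1)) = 6*(-c²) = -6*c²)
S(s, y) = 2 + s - 6*s² (S(s, y) = 2 + (s - 6*s²) = 2 + s - 6*s²)
x = 1435/54 (x = 35*(41*(1/54)) = 35*(41/54) = 1435/54 ≈ 26.574)
(x + S(-124, -160)) + I = (1435/54 + (2 - 124 - 6*(-124)²)) + 4874 = (1435/54 + (2 - 124 - 6*15376)) + 4874 = (1435/54 + (2 - 124 - 92256)) + 4874 = (1435/54 - 92378) + 4874 = -4986977/54 + 4874 = -4723781/54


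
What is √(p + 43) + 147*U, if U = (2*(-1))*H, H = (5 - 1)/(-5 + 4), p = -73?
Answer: 1176 + I*√30 ≈ 1176.0 + 5.4772*I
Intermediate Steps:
H = -4 (H = 4/(-1) = 4*(-1) = -4)
U = 8 (U = (2*(-1))*(-4) = -2*(-4) = 8)
√(p + 43) + 147*U = √(-73 + 43) + 147*8 = √(-30) + 1176 = I*√30 + 1176 = 1176 + I*√30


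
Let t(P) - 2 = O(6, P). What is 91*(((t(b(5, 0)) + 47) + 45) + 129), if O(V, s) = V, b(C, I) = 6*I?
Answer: 20839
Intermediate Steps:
t(P) = 8 (t(P) = 2 + 6 = 8)
91*(((t(b(5, 0)) + 47) + 45) + 129) = 91*(((8 + 47) + 45) + 129) = 91*((55 + 45) + 129) = 91*(100 + 129) = 91*229 = 20839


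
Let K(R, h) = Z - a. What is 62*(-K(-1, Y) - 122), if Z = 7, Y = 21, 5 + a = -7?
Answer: -8742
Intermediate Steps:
a = -12 (a = -5 - 7 = -12)
K(R, h) = 19 (K(R, h) = 7 - 1*(-12) = 7 + 12 = 19)
62*(-K(-1, Y) - 122) = 62*(-1*19 - 122) = 62*(-19 - 122) = 62*(-141) = -8742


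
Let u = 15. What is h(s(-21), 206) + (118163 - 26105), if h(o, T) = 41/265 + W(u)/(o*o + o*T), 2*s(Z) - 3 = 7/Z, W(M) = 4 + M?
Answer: 60695827883/659320 ≈ 92058.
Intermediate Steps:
s(Z) = 3/2 + 7/(2*Z) (s(Z) = 3/2 + (7/Z)/2 = 3/2 + 7/(2*Z))
h(o, T) = 41/265 + 19/(o² + T*o) (h(o, T) = 41/265 + (4 + 15)/(o*o + o*T) = 41*(1/265) + 19/(o² + T*o) = 41/265 + 19/(o² + T*o))
h(s(-21), 206) + (118163 - 26105) = (5035 + 41*((½)*(7 + 3*(-21))/(-21))² + 41*206*((½)*(7 + 3*(-21))/(-21)))/(265*(((½)*(7 + 3*(-21))/(-21)))*(206 + (½)*(7 + 3*(-21))/(-21))) + (118163 - 26105) = (5035 + 41*((½)*(-1/21)*(7 - 63))² + 41*206*((½)*(-1/21)*(7 - 63)))/(265*(((½)*(-1/21)*(7 - 63)))*(206 + (½)*(-1/21)*(7 - 63))) + 92058 = (5035 + 41*((½)*(-1/21)*(-56))² + 41*206*((½)*(-1/21)*(-56)))/(265*(((½)*(-1/21)*(-56)))*(206 + (½)*(-1/21)*(-56))) + 92058 = (5035 + 41*(4/3)² + 41*206*(4/3))/(265*(4/3)*(206 + 4/3)) + 92058 = (1/265)*(¾)*(5035 + 41*(16/9) + 33784/3)/(622/3) + 92058 = (1/265)*(¾)*(3/622)*(5035 + 656/9 + 33784/3) + 92058 = (1/265)*(¾)*(3/622)*(147323/9) + 92058 = 147323/659320 + 92058 = 60695827883/659320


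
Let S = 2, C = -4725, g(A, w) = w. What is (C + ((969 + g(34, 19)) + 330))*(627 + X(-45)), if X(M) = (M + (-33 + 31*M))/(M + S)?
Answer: -96874638/43 ≈ -2.2529e+6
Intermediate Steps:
X(M) = (-33 + 32*M)/(2 + M) (X(M) = (M + (-33 + 31*M))/(M + 2) = (-33 + 32*M)/(2 + M))
(C + ((969 + g(34, 19)) + 330))*(627 + X(-45)) = (-4725 + ((969 + 19) + 330))*(627 + (-33 + 32*(-45))/(2 - 45)) = (-4725 + (988 + 330))*(627 + (-33 - 1440)/(-43)) = (-4725 + 1318)*(627 - 1/43*(-1473)) = -3407*(627 + 1473/43) = -3407*28434/43 = -96874638/43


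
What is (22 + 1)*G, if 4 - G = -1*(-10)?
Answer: -138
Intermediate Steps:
G = -6 (G = 4 - (-1)*(-10) = 4 - 1*10 = 4 - 10 = -6)
(22 + 1)*G = (22 + 1)*(-6) = 23*(-6) = -138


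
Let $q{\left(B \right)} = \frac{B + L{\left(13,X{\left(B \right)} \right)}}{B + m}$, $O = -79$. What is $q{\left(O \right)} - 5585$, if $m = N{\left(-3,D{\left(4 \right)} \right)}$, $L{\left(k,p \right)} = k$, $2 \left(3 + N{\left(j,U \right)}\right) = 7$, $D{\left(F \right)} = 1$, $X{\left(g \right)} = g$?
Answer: $- \frac{876713}{157} \approx -5584.2$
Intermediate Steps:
$N{\left(j,U \right)} = \frac{1}{2}$ ($N{\left(j,U \right)} = -3 + \frac{1}{2} \cdot 7 = -3 + \frac{7}{2} = \frac{1}{2}$)
$m = \frac{1}{2} \approx 0.5$
$q{\left(B \right)} = \frac{13 + B}{\frac{1}{2} + B}$ ($q{\left(B \right)} = \frac{B + 13}{B + \frac{1}{2}} = \frac{13 + B}{\frac{1}{2} + B}$)
$q{\left(O \right)} - 5585 = \frac{2 \left(13 - 79\right)}{1 + 2 \left(-79\right)} - 5585 = 2 \frac{1}{1 - 158} \left(-66\right) - 5585 = 2 \frac{1}{-157} \left(-66\right) - 5585 = 2 \left(- \frac{1}{157}\right) \left(-66\right) - 5585 = \frac{132}{157} - 5585 = - \frac{876713}{157}$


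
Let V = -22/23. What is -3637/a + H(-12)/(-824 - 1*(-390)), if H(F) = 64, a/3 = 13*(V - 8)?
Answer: 17895179/1743378 ≈ 10.265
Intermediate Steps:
V = -22/23 (V = -22*1/23 = -22/23 ≈ -0.95652)
a = -8034/23 (a = 3*(13*(-22/23 - 8)) = 3*(13*(-206/23)) = 3*(-2678/23) = -8034/23 ≈ -349.30)
-3637/a + H(-12)/(-824 - 1*(-390)) = -3637/(-8034/23) + 64/(-824 - 1*(-390)) = -3637*(-23/8034) + 64/(-824 + 390) = 83651/8034 + 64/(-434) = 83651/8034 + 64*(-1/434) = 83651/8034 - 32/217 = 17895179/1743378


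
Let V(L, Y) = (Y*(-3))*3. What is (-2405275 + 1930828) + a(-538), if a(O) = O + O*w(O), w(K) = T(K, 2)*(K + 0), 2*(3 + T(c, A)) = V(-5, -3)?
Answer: 2564177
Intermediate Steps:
V(L, Y) = -9*Y (V(L, Y) = -3*Y*3 = -9*Y)
T(c, A) = 21/2 (T(c, A) = -3 + (-9*(-3))/2 = -3 + (1/2)*27 = -3 + 27/2 = 21/2)
w(K) = 21*K/2 (w(K) = 21*(K + 0)/2 = 21*K/2)
a(O) = O + 21*O**2/2 (a(O) = O + O*(21*O/2) = O + 21*O**2/2)
(-2405275 + 1930828) + a(-538) = (-2405275 + 1930828) + (1/2)*(-538)*(2 + 21*(-538)) = -474447 + (1/2)*(-538)*(2 - 11298) = -474447 + (1/2)*(-538)*(-11296) = -474447 + 3038624 = 2564177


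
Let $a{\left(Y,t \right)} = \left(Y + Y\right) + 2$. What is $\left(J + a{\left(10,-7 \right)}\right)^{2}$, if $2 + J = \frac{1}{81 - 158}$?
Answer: $\frac{2368521}{5929} \approx 399.48$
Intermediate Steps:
$a{\left(Y,t \right)} = 2 + 2 Y$ ($a{\left(Y,t \right)} = 2 Y + 2 = 2 + 2 Y$)
$J = - \frac{155}{77}$ ($J = -2 + \frac{1}{81 - 158} = -2 + \frac{1}{-77} = -2 - \frac{1}{77} = - \frac{155}{77} \approx -2.013$)
$\left(J + a{\left(10,-7 \right)}\right)^{2} = \left(- \frac{155}{77} + \left(2 + 2 \cdot 10\right)\right)^{2} = \left(- \frac{155}{77} + \left(2 + 20\right)\right)^{2} = \left(- \frac{155}{77} + 22\right)^{2} = \left(\frac{1539}{77}\right)^{2} = \frac{2368521}{5929}$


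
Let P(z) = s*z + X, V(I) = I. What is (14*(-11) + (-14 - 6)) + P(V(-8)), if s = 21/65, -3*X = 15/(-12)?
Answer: -137411/780 ≈ -176.17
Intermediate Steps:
X = 5/12 (X = -5/(-12) = -5*(-1)/12 = -⅓*(-5/4) = 5/12 ≈ 0.41667)
s = 21/65 (s = 21*(1/65) = 21/65 ≈ 0.32308)
P(z) = 5/12 + 21*z/65 (P(z) = 21*z/65 + 5/12 = 5/12 + 21*z/65)
(14*(-11) + (-14 - 6)) + P(V(-8)) = (14*(-11) + (-14 - 6)) + (5/12 + (21/65)*(-8)) = (-154 - 20) + (5/12 - 168/65) = -174 - 1691/780 = -137411/780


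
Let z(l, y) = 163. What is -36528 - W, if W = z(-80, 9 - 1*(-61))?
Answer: -36691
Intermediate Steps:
W = 163
-36528 - W = -36528 - 1*163 = -36528 - 163 = -36691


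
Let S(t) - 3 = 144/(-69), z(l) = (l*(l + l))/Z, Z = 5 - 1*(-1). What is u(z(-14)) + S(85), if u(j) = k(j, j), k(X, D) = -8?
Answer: -163/23 ≈ -7.0870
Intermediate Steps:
Z = 6 (Z = 5 + 1 = 6)
z(l) = l**2/3 (z(l) = (l*(l + l))/6 = (l*(2*l))*(1/6) = (2*l**2)*(1/6) = l**2/3)
S(t) = 21/23 (S(t) = 3 + 144/(-69) = 3 + 144*(-1/69) = 3 - 48/23 = 21/23)
u(j) = -8
u(z(-14)) + S(85) = -8 + 21/23 = -163/23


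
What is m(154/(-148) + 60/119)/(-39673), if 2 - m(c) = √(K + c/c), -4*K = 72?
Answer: -2/39673 + I*√17/39673 ≈ -5.0412e-5 + 0.00010393*I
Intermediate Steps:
K = -18 (K = -¼*72 = -18)
m(c) = 2 - I*√17 (m(c) = 2 - √(-18 + c/c) = 2 - √(-18 + 1) = 2 - √(-17) = 2 - I*√17)
m(154/(-148) + 60/119)/(-39673) = (2 - I*√17)/(-39673) = (2 - I*√17)*(-1/39673) = -2/39673 + I*√17/39673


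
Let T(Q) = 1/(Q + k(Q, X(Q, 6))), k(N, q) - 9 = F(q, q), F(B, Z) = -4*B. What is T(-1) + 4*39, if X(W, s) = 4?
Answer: 1247/8 ≈ 155.88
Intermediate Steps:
k(N, q) = 9 - 4*q
T(Q) = 1/(-7 + Q) (T(Q) = 1/(Q + (9 - 4*4)) = 1/(Q + (9 - 16)) = 1/(Q - 7) = 1/(-7 + Q))
T(-1) + 4*39 = 1/(-7 - 1) + 4*39 = 1/(-8) + 156 = -⅛ + 156 = 1247/8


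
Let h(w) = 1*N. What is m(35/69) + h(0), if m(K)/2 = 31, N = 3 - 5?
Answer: 60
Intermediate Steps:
N = -2
m(K) = 62 (m(K) = 2*31 = 62)
h(w) = -2 (h(w) = 1*(-2) = -2)
m(35/69) + h(0) = 62 - 2 = 60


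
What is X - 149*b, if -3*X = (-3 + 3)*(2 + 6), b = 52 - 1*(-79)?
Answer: -19519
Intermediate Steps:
b = 131 (b = 52 + 79 = 131)
X = 0 (X = -(-3 + 3)*(2 + 6)/3 = -0*8 = -⅓*0 = 0)
X - 149*b = 0 - 149*131 = 0 - 19519 = -19519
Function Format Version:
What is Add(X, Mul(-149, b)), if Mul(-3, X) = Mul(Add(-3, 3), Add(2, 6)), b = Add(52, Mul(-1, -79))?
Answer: -19519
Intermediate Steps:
b = 131 (b = Add(52, 79) = 131)
X = 0 (X = Mul(Rational(-1, 3), Mul(Add(-3, 3), Add(2, 6))) = Mul(Rational(-1, 3), Mul(0, 8)) = Mul(Rational(-1, 3), 0) = 0)
Add(X, Mul(-149, b)) = Add(0, Mul(-149, 131)) = Add(0, -19519) = -19519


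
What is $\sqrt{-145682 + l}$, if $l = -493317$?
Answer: $i \sqrt{638999} \approx 799.37 i$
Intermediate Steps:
$\sqrt{-145682 + l} = \sqrt{-145682 - 493317} = \sqrt{-638999} = i \sqrt{638999}$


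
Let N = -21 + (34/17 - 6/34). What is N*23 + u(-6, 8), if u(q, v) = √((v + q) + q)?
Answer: -7498/17 + 2*I ≈ -441.06 + 2.0*I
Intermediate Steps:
u(q, v) = √(v + 2*q) (u(q, v) = √((q + v) + q) = √(v + 2*q))
N = -326/17 (N = -21 + (34*(1/17) - 6*1/34) = -21 + (2 - 3/17) = -21 + 31/17 = -326/17 ≈ -19.176)
N*23 + u(-6, 8) = -326/17*23 + √(8 + 2*(-6)) = -7498/17 + √(8 - 12) = -7498/17 + √(-4) = -7498/17 + 2*I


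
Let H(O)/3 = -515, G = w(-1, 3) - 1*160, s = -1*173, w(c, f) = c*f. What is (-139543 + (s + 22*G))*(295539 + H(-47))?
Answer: -42129928188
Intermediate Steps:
s = -173
G = -163 (G = -1*3 - 1*160 = -3 - 160 = -163)
H(O) = -1545 (H(O) = 3*(-515) = -1545)
(-139543 + (s + 22*G))*(295539 + H(-47)) = (-139543 + (-173 + 22*(-163)))*(295539 - 1545) = (-139543 + (-173 - 3586))*293994 = (-139543 - 3759)*293994 = -143302*293994 = -42129928188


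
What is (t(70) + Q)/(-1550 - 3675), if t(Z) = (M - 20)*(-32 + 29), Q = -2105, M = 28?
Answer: 2129/5225 ≈ 0.40746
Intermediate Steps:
t(Z) = -24 (t(Z) = (28 - 20)*(-32 + 29) = 8*(-3) = -24)
(t(70) + Q)/(-1550 - 3675) = (-24 - 2105)/(-1550 - 3675) = -2129/(-5225) = -2129*(-1/5225) = 2129/5225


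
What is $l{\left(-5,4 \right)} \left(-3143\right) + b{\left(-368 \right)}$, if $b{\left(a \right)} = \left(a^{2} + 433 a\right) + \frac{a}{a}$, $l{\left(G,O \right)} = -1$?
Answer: $-20776$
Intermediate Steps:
$b{\left(a \right)} = 1 + a^{2} + 433 a$ ($b{\left(a \right)} = \left(a^{2} + 433 a\right) + 1 = 1 + a^{2} + 433 a$)
$l{\left(-5,4 \right)} \left(-3143\right) + b{\left(-368 \right)} = \left(-1\right) \left(-3143\right) + \left(1 + \left(-368\right)^{2} + 433 \left(-368\right)\right) = 3143 + \left(1 + 135424 - 159344\right) = 3143 - 23919 = -20776$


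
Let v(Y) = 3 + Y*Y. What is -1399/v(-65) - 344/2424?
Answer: -605701/1281084 ≈ -0.47280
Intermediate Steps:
v(Y) = 3 + Y²
-1399/v(-65) - 344/2424 = -1399/(3 + (-65)²) - 344/2424 = -1399/(3 + 4225) - 344*1/2424 = -1399/4228 - 43/303 = -605701/1281084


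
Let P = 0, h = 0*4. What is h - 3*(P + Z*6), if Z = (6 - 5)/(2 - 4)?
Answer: 9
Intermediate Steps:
h = 0
Z = -1/2 (Z = 1/(-2) = 1*(-1/2) = -1/2 ≈ -0.50000)
h - 3*(P + Z*6) = 0 - 3*(0 - 1/2*6) = 0 - 3*(0 - 3) = 0 - 3*(-3) = 0 + 9 = 9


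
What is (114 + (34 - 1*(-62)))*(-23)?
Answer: -4830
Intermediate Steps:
(114 + (34 - 1*(-62)))*(-23) = (114 + (34 + 62))*(-23) = (114 + 96)*(-23) = 210*(-23) = -4830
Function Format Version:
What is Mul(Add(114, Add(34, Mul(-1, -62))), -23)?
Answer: -4830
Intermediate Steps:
Mul(Add(114, Add(34, Mul(-1, -62))), -23) = Mul(Add(114, Add(34, 62)), -23) = Mul(Add(114, 96), -23) = Mul(210, -23) = -4830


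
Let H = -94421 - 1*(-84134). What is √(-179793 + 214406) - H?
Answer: 10287 + √34613 ≈ 10473.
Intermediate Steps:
H = -10287 (H = -94421 + 84134 = -10287)
√(-179793 + 214406) - H = √(-179793 + 214406) - 1*(-10287) = √34613 + 10287 = 10287 + √34613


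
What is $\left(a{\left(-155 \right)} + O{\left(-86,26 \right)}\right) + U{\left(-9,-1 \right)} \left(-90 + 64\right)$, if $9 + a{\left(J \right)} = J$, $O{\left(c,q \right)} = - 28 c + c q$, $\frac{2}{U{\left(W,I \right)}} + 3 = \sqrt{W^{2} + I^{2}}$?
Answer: $\frac{428}{73} - \frac{52 \sqrt{82}}{73} \approx -0.5874$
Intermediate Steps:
$U{\left(W,I \right)} = \frac{2}{-3 + \sqrt{I^{2} + W^{2}}}$ ($U{\left(W,I \right)} = \frac{2}{-3 + \sqrt{W^{2} + I^{2}}} = \frac{2}{-3 + \sqrt{I^{2} + W^{2}}}$)
$a{\left(J \right)} = -9 + J$
$\left(a{\left(-155 \right)} + O{\left(-86,26 \right)}\right) + U{\left(-9,-1 \right)} \left(-90 + 64\right) = \left(\left(-9 - 155\right) - 86 \left(-28 + 26\right)\right) + \frac{2}{-3 + \sqrt{\left(-1\right)^{2} + \left(-9\right)^{2}}} \left(-90 + 64\right) = \left(-164 - -172\right) + \frac{2}{-3 + \sqrt{1 + 81}} \left(-26\right) = \left(-164 + 172\right) + \frac{2}{-3 + \sqrt{82}} \left(-26\right) = 8 - \frac{52}{-3 + \sqrt{82}}$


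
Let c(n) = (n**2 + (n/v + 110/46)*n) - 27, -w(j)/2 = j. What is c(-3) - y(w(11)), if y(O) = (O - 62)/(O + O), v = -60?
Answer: -137799/5060 ≈ -27.233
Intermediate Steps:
w(j) = -2*j
c(n) = -27 + n**2 + n*(55/23 - n/60) (c(n) = (n**2 + (n/(-60) + 110/46)*n) - 27 = (n**2 + (n*(-1/60) + 110*(1/46))*n) - 27 = (n**2 + (-n/60 + 55/23)*n) - 27 = (n**2 + (55/23 - n/60)*n) - 27 = (n**2 + n*(55/23 - n/60)) - 27 = -27 + n**2 + n*(55/23 - n/60))
y(O) = (-62 + O)/(2*O) (y(O) = (-62 + O)/((2*O)) = (-62 + O)*(1/(2*O)) = (-62 + O)/(2*O))
c(-3) - y(w(11)) = (-27 + (55/23)*(-3) + (59/60)*(-3)**2) - (-62 - 2*11)/(2*((-2*11))) = (-27 - 165/23 + (59/60)*9) - (-62 - 22)/(2*(-22)) = (-27 - 165/23 + 177/20) - (-1)*(-84)/(2*22) = -11649/460 - 1*21/11 = -11649/460 - 21/11 = -137799/5060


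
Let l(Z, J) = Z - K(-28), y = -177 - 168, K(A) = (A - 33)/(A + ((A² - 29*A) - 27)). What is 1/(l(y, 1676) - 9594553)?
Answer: -1541/14785737757 ≈ -1.0422e-7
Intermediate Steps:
K(A) = (-33 + A)/(-27 + A² - 28*A) (K(A) = (-33 + A)/(A + (-27 + A² - 29*A)) = (-33 + A)/(-27 + A² - 28*A))
y = -345
l(Z, J) = 61/1541 + Z (l(Z, J) = Z - (33 - 1*(-28))/(27 - 1*(-28)² + 28*(-28)) = Z - (33 + 28)/(27 - 1*784 - 784) = Z - 61/(27 - 784 - 784) = Z - 61/(-1541) = Z - (-1)*61/1541 = Z - 1*(-61/1541) = Z + 61/1541 = 61/1541 + Z)
1/(l(y, 1676) - 9594553) = 1/((61/1541 - 345) - 9594553) = 1/(-531584/1541 - 9594553) = 1/(-14785737757/1541) = -1541/14785737757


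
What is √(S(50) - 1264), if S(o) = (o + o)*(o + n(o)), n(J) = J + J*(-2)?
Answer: 4*I*√79 ≈ 35.553*I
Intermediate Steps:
n(J) = -J (n(J) = J - 2*J = -J)
S(o) = 0 (S(o) = (o + o)*(o - o) = (2*o)*0 = 0)
√(S(50) - 1264) = √(0 - 1264) = √(-1264) = 4*I*√79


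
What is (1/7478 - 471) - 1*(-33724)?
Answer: 248665935/7478 ≈ 33253.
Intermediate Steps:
(1/7478 - 471) - 1*(-33724) = (1/7478 - 471) + 33724 = -3522137/7478 + 33724 = 248665935/7478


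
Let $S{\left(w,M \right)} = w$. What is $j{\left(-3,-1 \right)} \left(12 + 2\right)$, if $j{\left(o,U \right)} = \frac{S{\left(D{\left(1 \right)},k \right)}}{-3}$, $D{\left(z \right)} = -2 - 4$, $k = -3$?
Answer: $28$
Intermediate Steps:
$D{\left(z \right)} = -6$ ($D{\left(z \right)} = -2 - 4 = -6$)
$j{\left(o,U \right)} = 2$ ($j{\left(o,U \right)} = - \frac{6}{-3} = \left(-6\right) \left(- \frac{1}{3}\right) = 2$)
$j{\left(-3,-1 \right)} \left(12 + 2\right) = 2 \left(12 + 2\right) = 2 \cdot 14 = 28$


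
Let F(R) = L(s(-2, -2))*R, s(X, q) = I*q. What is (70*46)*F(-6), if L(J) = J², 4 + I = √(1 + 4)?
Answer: -1622880 + 618240*√5 ≈ -2.4045e+5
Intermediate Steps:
I = -4 + √5 (I = -4 + √(1 + 4) = -4 + √5 ≈ -1.7639)
s(X, q) = q*(-4 + √5) (s(X, q) = (-4 + √5)*q = q*(-4 + √5))
F(R) = R*(8 - 2*√5)² (F(R) = (-2*(-4 + √5))²*R = (8 - 2*√5)²*R = R*(8 - 2*√5)²)
(70*46)*F(-6) = (70*46)*(4*(-6)*(4 - √5)²) = 3220*(-24*(4 - √5)²) = -77280*(4 - √5)²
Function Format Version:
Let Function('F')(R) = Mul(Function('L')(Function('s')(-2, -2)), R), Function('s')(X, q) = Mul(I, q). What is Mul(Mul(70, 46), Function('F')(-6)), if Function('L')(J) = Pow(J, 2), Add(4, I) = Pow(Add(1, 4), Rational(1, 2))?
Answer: Add(-1622880, Mul(618240, Pow(5, Rational(1, 2)))) ≈ -2.4045e+5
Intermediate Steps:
I = Add(-4, Pow(5, Rational(1, 2))) (I = Add(-4, Pow(Add(1, 4), Rational(1, 2))) = Add(-4, Pow(5, Rational(1, 2))) ≈ -1.7639)
Function('s')(X, q) = Mul(q, Add(-4, Pow(5, Rational(1, 2)))) (Function('s')(X, q) = Mul(Add(-4, Pow(5, Rational(1, 2))), q) = Mul(q, Add(-4, Pow(5, Rational(1, 2)))))
Function('F')(R) = Mul(R, Pow(Add(8, Mul(-2, Pow(5, Rational(1, 2)))), 2)) (Function('F')(R) = Mul(Pow(Mul(-2, Add(-4, Pow(5, Rational(1, 2)))), 2), R) = Mul(Pow(Add(8, Mul(-2, Pow(5, Rational(1, 2)))), 2), R) = Mul(R, Pow(Add(8, Mul(-2, Pow(5, Rational(1, 2)))), 2)))
Mul(Mul(70, 46), Function('F')(-6)) = Mul(Mul(70, 46), Mul(4, -6, Pow(Add(4, Mul(-1, Pow(5, Rational(1, 2)))), 2))) = Mul(3220, Mul(-24, Pow(Add(4, Mul(-1, Pow(5, Rational(1, 2)))), 2))) = Mul(-77280, Pow(Add(4, Mul(-1, Pow(5, Rational(1, 2)))), 2))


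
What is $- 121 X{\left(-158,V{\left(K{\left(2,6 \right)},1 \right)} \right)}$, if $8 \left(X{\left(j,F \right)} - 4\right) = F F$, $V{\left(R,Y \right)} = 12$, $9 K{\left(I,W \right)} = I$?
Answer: $-2662$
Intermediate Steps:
$K{\left(I,W \right)} = \frac{I}{9}$
$X{\left(j,F \right)} = 4 + \frac{F^{2}}{8}$ ($X{\left(j,F \right)} = 4 + \frac{F F}{8} = 4 + \frac{F^{2}}{8}$)
$- 121 X{\left(-158,V{\left(K{\left(2,6 \right)},1 \right)} \right)} = - 121 \left(4 + \frac{12^{2}}{8}\right) = - 121 \left(4 + \frac{1}{8} \cdot 144\right) = - 121 \left(4 + 18\right) = \left(-121\right) 22 = -2662$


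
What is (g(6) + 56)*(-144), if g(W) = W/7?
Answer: -57312/7 ≈ -8187.4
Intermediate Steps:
g(W) = W/7 (g(W) = W*(⅐) = W/7)
(g(6) + 56)*(-144) = ((⅐)*6 + 56)*(-144) = (6/7 + 56)*(-144) = (398/7)*(-144) = -57312/7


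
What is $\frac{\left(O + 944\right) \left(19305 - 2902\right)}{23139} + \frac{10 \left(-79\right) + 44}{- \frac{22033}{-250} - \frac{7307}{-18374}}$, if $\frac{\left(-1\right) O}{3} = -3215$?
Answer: $\frac{17638557345950941}{2352432751947} \approx 7498.0$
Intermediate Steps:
$O = 9645$ ($O = \left(-3\right) \left(-3215\right) = 9645$)
$\frac{\left(O + 944\right) \left(19305 - 2902\right)}{23139} + \frac{10 \left(-79\right) + 44}{- \frac{22033}{-250} - \frac{7307}{-18374}} = \frac{\left(9645 + 944\right) \left(19305 - 2902\right)}{23139} + \frac{10 \left(-79\right) + 44}{- \frac{22033}{-250} - \frac{7307}{-18374}} = 10589 \cdot 16403 \cdot \frac{1}{23139} + \frac{-790 + 44}{\left(-22033\right) \left(- \frac{1}{250}\right) - - \frac{7307}{18374}} = 173691367 \cdot \frac{1}{23139} - \frac{746}{\frac{22033}{250} + \frac{7307}{18374}} = \frac{173691367}{23139} - \frac{746}{\frac{101665273}{1148375}} = \frac{173691367}{23139} - \frac{856687750}{101665273} = \frac{17638557345950941}{2352432751947}$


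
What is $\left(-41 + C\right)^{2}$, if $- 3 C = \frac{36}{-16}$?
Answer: $\frac{25921}{16} \approx 1620.1$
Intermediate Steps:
$C = \frac{3}{4}$ ($C = - \frac{36 \frac{1}{-16}}{3} = - \frac{36 \left(- \frac{1}{16}\right)}{3} = \left(- \frac{1}{3}\right) \left(- \frac{9}{4}\right) = \frac{3}{4} \approx 0.75$)
$\left(-41 + C\right)^{2} = \left(-41 + \frac{3}{4}\right)^{2} = \left(- \frac{161}{4}\right)^{2} = \frac{25921}{16}$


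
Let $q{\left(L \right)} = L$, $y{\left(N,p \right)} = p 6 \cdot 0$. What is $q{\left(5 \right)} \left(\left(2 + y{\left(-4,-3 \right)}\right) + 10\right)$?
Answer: $60$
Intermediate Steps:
$y{\left(N,p \right)} = 0$ ($y{\left(N,p \right)} = 6 p 0 = 0$)
$q{\left(5 \right)} \left(\left(2 + y{\left(-4,-3 \right)}\right) + 10\right) = 5 \left(\left(2 + 0\right) + 10\right) = 5 \left(2 + 10\right) = 5 \cdot 12 = 60$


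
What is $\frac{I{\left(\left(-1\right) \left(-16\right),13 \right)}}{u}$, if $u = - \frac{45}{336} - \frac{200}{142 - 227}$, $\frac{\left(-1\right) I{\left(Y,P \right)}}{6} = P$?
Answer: $- \frac{11424}{325} \approx -35.151$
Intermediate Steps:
$I{\left(Y,P \right)} = - 6 P$
$u = \frac{4225}{1904}$ ($u = \left(-45\right) \frac{1}{336} - \frac{200}{142 - 227} = - \frac{15}{112} - \frac{200}{-85} = - \frac{15}{112} - - \frac{40}{17} = - \frac{15}{112} + \frac{40}{17} = \frac{4225}{1904} \approx 2.219$)
$\frac{I{\left(\left(-1\right) \left(-16\right),13 \right)}}{u} = \frac{\left(-6\right) 13}{\frac{4225}{1904}} = \left(-78\right) \frac{1904}{4225} = - \frac{11424}{325}$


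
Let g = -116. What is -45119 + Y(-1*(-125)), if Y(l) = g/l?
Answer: -5639991/125 ≈ -45120.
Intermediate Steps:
Y(l) = -116/l
-45119 + Y(-1*(-125)) = -45119 - 116/((-1*(-125))) = -45119 - 116/125 = -5639991/125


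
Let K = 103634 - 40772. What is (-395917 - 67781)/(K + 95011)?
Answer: -463698/157873 ≈ -2.9372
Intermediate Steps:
K = 62862
(-395917 - 67781)/(K + 95011) = (-395917 - 67781)/(62862 + 95011) = -463698/157873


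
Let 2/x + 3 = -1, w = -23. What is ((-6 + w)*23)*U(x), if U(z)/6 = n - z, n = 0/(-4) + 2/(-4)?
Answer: 0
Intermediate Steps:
x = -1/2 (x = 2/(-3 - 1) = 2/(-4) = 2*(-1/4) = -1/2 ≈ -0.50000)
n = -1/2 (n = 0*(-1/4) + 2*(-1/4) = 0 - 1/2 = -1/2 ≈ -0.50000)
U(z) = -3 - 6*z (U(z) = 6*(-1/2 - z) = -3 - 6*z)
((-6 + w)*23)*U(x) = ((-6 - 23)*23)*(-3 - 6*(-1/2)) = (-29*23)*(-3 + 3) = -667*0 = 0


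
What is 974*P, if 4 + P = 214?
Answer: 204540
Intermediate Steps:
P = 210 (P = -4 + 214 = 210)
974*P = 974*210 = 204540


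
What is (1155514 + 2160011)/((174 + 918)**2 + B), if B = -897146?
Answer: 3315525/295318 ≈ 11.227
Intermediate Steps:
(1155514 + 2160011)/((174 + 918)**2 + B) = (1155514 + 2160011)/((174 + 918)**2 - 897146) = 3315525/(1092**2 - 897146) = 3315525/(1192464 - 897146) = 3315525/295318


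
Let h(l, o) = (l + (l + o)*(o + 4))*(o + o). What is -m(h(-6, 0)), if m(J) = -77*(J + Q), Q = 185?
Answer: 14245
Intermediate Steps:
h(l, o) = 2*o*(l + (4 + o)*(l + o)) (h(l, o) = (l + (l + o)*(4 + o))*(2*o) = (l + (4 + o)*(l + o))*(2*o) = 2*o*(l + (4 + o)*(l + o)))
m(J) = -14245 - 77*J (m(J) = -77*(J + 185) = -77*(185 + J) = -14245 - 77*J)
-m(h(-6, 0)) = -(-14245 - 154*0*(0² + 4*0 + 5*(-6) - 6*0)) = -(-14245 - 154*0*(0 + 0 - 30 + 0)) = -(-14245 - 154*0*(-30)) = -(-14245 - 77*0) = -(-14245 + 0) = -1*(-14245) = 14245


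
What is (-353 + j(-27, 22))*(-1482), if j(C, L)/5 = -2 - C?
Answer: 337896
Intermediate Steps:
j(C, L) = -10 - 5*C (j(C, L) = 5*(-2 - C) = -10 - 5*C)
(-353 + j(-27, 22))*(-1482) = (-353 + (-10 - 5*(-27)))*(-1482) = (-353 + (-10 + 135))*(-1482) = (-353 + 125)*(-1482) = -228*(-1482) = 337896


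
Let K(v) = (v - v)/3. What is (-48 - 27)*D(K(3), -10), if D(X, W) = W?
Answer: 750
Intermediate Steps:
K(v) = 0 (K(v) = 0*(⅓) = 0)
(-48 - 27)*D(K(3), -10) = (-48 - 27)*(-10) = -75*(-10) = 750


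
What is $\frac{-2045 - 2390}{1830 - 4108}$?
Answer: $\frac{4435}{2278} \approx 1.9469$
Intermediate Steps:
$\frac{-2045 - 2390}{1830 - 4108} = - \frac{4435}{-2278} = \left(-4435\right) \left(- \frac{1}{2278}\right) = \frac{4435}{2278}$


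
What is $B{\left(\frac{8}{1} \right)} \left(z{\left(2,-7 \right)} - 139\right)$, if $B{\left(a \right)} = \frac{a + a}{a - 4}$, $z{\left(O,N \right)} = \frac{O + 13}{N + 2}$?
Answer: $-568$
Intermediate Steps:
$z{\left(O,N \right)} = \frac{13 + O}{2 + N}$
$B{\left(a \right)} = \frac{2 a}{-4 + a}$
$B{\left(\frac{8}{1} \right)} \left(z{\left(2,-7 \right)} - 139\right) = \frac{2 \cdot \frac{8}{1}}{-4 + \frac{8}{1}} \left(\frac{13 + 2}{2 - 7} - 139\right) = \frac{2 \cdot 8 \cdot 1}{-4 + 8 \cdot 1} \left(\frac{1}{-5} \cdot 15 - 139\right) = 2 \cdot 8 \frac{1}{-4 + 8} \left(\left(- \frac{1}{5}\right) 15 - 139\right) = 2 \cdot 8 \cdot \frac{1}{4} \left(-3 - 139\right) = 2 \cdot 8 \cdot \frac{1}{4} \left(-142\right) = 4 \left(-142\right) = -568$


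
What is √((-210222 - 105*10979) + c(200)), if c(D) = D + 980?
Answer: I*√1361837 ≈ 1167.0*I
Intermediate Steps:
c(D) = 980 + D
√((-210222 - 105*10979) + c(200)) = √((-210222 - 105*10979) + (980 + 200)) = √((-210222 - 1152795) + 1180) = √(-1363017 + 1180) = √(-1361837) = I*√1361837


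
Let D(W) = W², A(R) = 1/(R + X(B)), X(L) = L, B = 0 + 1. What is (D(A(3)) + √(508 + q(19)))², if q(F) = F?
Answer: 134913/256 + √527/8 ≈ 529.87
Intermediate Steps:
B = 1
A(R) = 1/(1 + R) (A(R) = 1/(R + 1) = 1/(1 + R))
(D(A(3)) + √(508 + q(19)))² = ((1/(1 + 3))² + √(508 + 19))² = ((1/4)² + √527)² = ((¼)² + √527)² = (1/16 + √527)²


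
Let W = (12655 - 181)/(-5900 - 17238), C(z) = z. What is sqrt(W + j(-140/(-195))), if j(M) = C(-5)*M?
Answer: I*sqrt(840525067473)/451191 ≈ 2.032*I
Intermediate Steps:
j(M) = -5*M
W = -6237/11569 (W = 12474/(-23138) = 12474*(-1/23138) = -6237/11569 ≈ -0.53911)
sqrt(W + j(-140/(-195))) = sqrt(-6237/11569 - (-700)/(-195)) = sqrt(-6237/11569 - (-700)*(-1)/195) = sqrt(-6237/11569 - 5*28/39) = sqrt(-6237/11569 - 140/39) = sqrt(-1862903/451191) = I*sqrt(840525067473)/451191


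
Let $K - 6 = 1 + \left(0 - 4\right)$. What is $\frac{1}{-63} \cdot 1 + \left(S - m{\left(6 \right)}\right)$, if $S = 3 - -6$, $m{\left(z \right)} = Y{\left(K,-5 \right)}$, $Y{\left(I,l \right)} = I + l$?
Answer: $\frac{692}{63} \approx 10.984$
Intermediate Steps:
$K = 3$ ($K = 6 + \left(1 + \left(0 - 4\right)\right) = 6 + \left(1 - 4\right) = 6 - 3 = 3$)
$m{\left(z \right)} = -2$ ($m{\left(z \right)} = 3 - 5 = -2$)
$S = 9$ ($S = 3 + 6 = 9$)
$\frac{1}{-63} \cdot 1 + \left(S - m{\left(6 \right)}\right) = \frac{1}{-63} \cdot 1 + \left(9 - -2\right) = \left(- \frac{1}{63}\right) 1 + \left(9 + 2\right) = - \frac{1}{63} + 11 = \frac{692}{63}$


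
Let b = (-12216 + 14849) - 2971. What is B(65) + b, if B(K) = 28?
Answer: -310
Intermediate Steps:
b = -338 (b = 2633 - 2971 = -338)
B(65) + b = 28 - 338 = -310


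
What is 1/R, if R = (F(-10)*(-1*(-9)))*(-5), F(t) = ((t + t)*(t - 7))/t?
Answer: 1/1530 ≈ 0.00065359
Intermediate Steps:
F(t) = -14 + 2*t (F(t) = ((2*t)*(-7 + t))/t = (2*t*(-7 + t))/t = -14 + 2*t)
R = 1530 (R = ((-14 + 2*(-10))*(-1*(-9)))*(-5) = ((-14 - 20)*9)*(-5) = -34*9*(-5) = -306*(-5) = 1530)
1/R = 1/1530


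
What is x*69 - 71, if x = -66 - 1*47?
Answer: -7868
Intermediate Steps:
x = -113 (x = -66 - 47 = -113)
x*69 - 71 = -113*69 - 71 = -7797 - 71 = -7868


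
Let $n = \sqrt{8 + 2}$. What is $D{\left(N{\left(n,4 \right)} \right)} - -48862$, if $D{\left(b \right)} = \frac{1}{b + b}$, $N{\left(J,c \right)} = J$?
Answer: $48862 + \frac{\sqrt{10}}{20} \approx 48862.0$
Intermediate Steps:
$n = \sqrt{10} \approx 3.1623$
$D{\left(b \right)} = \frac{1}{2 b}$
$D{\left(N{\left(n,4 \right)} \right)} - -48862 = \frac{1}{2 \sqrt{10}} - -48862 = \frac{\frac{1}{10} \sqrt{10}}{2} + 48862 = \frac{\sqrt{10}}{20} + 48862 = 48862 + \frac{\sqrt{10}}{20}$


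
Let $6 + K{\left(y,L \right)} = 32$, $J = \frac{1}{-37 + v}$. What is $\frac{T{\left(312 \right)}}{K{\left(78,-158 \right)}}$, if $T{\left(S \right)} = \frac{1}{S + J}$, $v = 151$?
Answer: $\frac{57}{462397} \approx 0.00012327$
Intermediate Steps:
$J = \frac{1}{114}$ ($J = \frac{1}{-37 + 151} = \frac{1}{114} \approx 0.0087719$)
$K{\left(y,L \right)} = 26$ ($K{\left(y,L \right)} = -6 + 32 = 26$)
$T{\left(S \right)} = \frac{1}{\frac{1}{114} + S}$ ($T{\left(S \right)} = \frac{1}{S + \frac{1}{114}} = \frac{1}{\frac{1}{114} + S}$)
$\frac{T{\left(312 \right)}}{K{\left(78,-158 \right)}} = \frac{114 \frac{1}{1 + 114 \cdot 312}}{26} = \frac{114}{1 + 35568} \cdot \frac{1}{26} = \frac{114}{35569} \cdot \frac{1}{26} = \frac{57}{462397}$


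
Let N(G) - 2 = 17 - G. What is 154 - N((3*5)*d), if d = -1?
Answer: 120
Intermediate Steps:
N(G) = 19 - G (N(G) = 2 + (17 - G) = 19 - G)
154 - N((3*5)*d) = 154 - (19 - 3*5*(-1)) = 154 - (19 - 15*(-1)) = 154 - (19 - 1*(-15)) = 154 - (19 + 15) = 154 - 1*34 = 154 - 34 = 120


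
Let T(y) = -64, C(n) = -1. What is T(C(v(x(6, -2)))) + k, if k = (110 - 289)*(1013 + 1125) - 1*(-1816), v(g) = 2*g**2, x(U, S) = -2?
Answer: -380950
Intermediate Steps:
k = -380886 (k = -179*2138 + 1816 = -382702 + 1816 = -380886)
T(C(v(x(6, -2)))) + k = -64 - 380886 = -380950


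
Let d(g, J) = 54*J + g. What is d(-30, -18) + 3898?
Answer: 2896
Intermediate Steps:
d(g, J) = g + 54*J
d(-30, -18) + 3898 = (-30 + 54*(-18)) + 3898 = (-30 - 972) + 3898 = -1002 + 3898 = 2896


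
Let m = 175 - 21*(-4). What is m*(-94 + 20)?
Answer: -19166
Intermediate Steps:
m = 259 (m = 175 - 1*(-84) = 175 + 84 = 259)
m*(-94 + 20) = 259*(-94 + 20) = 259*(-74) = -19166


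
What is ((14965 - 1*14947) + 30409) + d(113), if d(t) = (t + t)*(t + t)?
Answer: 81503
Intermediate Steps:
d(t) = 4*t**2 (d(t) = (2*t)*(2*t) = 4*t**2)
((14965 - 1*14947) + 30409) + d(113) = ((14965 - 1*14947) + 30409) + 4*113**2 = ((14965 - 14947) + 30409) + 4*12769 = (18 + 30409) + 51076 = 30427 + 51076 = 81503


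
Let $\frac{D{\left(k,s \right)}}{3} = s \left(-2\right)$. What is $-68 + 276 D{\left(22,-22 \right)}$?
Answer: $36364$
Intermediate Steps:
$D{\left(k,s \right)} = - 6 s$ ($D{\left(k,s \right)} = 3 s \left(-2\right) = 3 \left(- 2 s\right) = - 6 s$)
$-68 + 276 D{\left(22,-22 \right)} = -68 + 276 \left(\left(-6\right) \left(-22\right)\right) = -68 + 276 \cdot 132 = -68 + 36432 = 36364$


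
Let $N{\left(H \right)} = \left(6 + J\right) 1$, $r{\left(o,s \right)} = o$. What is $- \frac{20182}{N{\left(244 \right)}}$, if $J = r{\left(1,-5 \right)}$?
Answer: $- \frac{20182}{7} \approx -2883.1$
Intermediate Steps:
$J = 1$
$N{\left(H \right)} = 7$ ($N{\left(H \right)} = \left(6 + 1\right) 1 = 7 \cdot 1 = 7$)
$- \frac{20182}{N{\left(244 \right)}} = - \frac{20182}{7}$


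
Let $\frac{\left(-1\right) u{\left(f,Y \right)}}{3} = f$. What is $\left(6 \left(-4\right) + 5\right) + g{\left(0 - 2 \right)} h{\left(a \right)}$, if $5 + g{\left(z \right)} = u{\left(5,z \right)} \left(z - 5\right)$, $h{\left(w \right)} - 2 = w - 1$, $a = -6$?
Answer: $-519$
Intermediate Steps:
$u{\left(f,Y \right)} = - 3 f$
$h{\left(w \right)} = 1 + w$ ($h{\left(w \right)} = 2 + \left(w - 1\right) = 2 + \left(-1 + w\right) = 1 + w$)
$g{\left(z \right)} = 70 - 15 z$ ($g{\left(z \right)} = -5 + \left(-3\right) 5 \left(z - 5\right) = -5 - 15 \left(-5 + z\right) = -5 - \left(-75 + 15 z\right) = 70 - 15 z$)
$\left(6 \left(-4\right) + 5\right) + g{\left(0 - 2 \right)} h{\left(a \right)} = \left(6 \left(-4\right) + 5\right) + \left(70 - 15 \left(0 - 2\right)\right) \left(1 - 6\right) = \left(-24 + 5\right) + \left(70 - 15 \left(0 - 2\right)\right) \left(-5\right) = -19 + \left(70 - -30\right) \left(-5\right) = -19 + \left(70 + 30\right) \left(-5\right) = -19 + 100 \left(-5\right) = -19 - 500 = -519$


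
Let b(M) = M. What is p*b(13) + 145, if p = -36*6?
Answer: -2663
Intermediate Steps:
p = -216
p*b(13) + 145 = -216*13 + 145 = -2808 + 145 = -2663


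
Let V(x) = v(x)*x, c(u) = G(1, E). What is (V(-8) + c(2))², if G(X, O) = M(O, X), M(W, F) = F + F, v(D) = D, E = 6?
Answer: 4356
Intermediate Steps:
M(W, F) = 2*F
G(X, O) = 2*X
c(u) = 2 (c(u) = 2*1 = 2)
V(x) = x² (V(x) = x*x = x²)
(V(-8) + c(2))² = ((-8)² + 2)² = (64 + 2)² = 66² = 4356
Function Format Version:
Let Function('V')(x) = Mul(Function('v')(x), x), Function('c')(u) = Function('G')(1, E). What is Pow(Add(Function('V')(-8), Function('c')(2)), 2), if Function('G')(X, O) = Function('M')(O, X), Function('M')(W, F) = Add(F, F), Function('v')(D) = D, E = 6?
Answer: 4356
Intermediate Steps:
Function('M')(W, F) = Mul(2, F)
Function('G')(X, O) = Mul(2, X)
Function('c')(u) = 2 (Function('c')(u) = Mul(2, 1) = 2)
Function('V')(x) = Pow(x, 2) (Function('V')(x) = Mul(x, x) = Pow(x, 2))
Pow(Add(Function('V')(-8), Function('c')(2)), 2) = Pow(Add(Pow(-8, 2), 2), 2) = Pow(Add(64, 2), 2) = Pow(66, 2) = 4356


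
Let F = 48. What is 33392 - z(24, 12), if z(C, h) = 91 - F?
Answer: 33349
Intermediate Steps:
z(C, h) = 43 (z(C, h) = 91 - 1*48 = 91 - 48 = 43)
33392 - z(24, 12) = 33392 - 1*43 = 33392 - 43 = 33349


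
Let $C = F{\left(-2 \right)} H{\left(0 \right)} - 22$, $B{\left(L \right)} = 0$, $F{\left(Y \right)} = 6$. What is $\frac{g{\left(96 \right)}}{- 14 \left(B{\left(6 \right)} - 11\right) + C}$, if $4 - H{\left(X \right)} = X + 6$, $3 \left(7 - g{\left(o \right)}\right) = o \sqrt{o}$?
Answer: $\frac{7}{120} - \frac{16 \sqrt{6}}{15} \approx -2.5545$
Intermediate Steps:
$g{\left(o \right)} = 7 - \frac{o^{\frac{3}{2}}}{3}$ ($g{\left(o \right)} = 7 - \frac{o \sqrt{o}}{3} = 7 - \frac{o^{\frac{3}{2}}}{3}$)
$H{\left(X \right)} = -2 - X$ ($H{\left(X \right)} = 4 - \left(X + 6\right) = 4 - \left(6 + X\right) = -2 - X$)
$C = -34$ ($C = 6 \left(-2 - 0\right) - 22 = 6 \left(-2 + 0\right) - 22 = 6 \left(-2\right) - 22 = -12 - 22 = -34$)
$\frac{g{\left(96 \right)}}{- 14 \left(B{\left(6 \right)} - 11\right) + C} = \frac{7 - \frac{96^{\frac{3}{2}}}{3}}{- 14 \left(0 - 11\right) - 34} = \frac{7 - \frac{384 \sqrt{6}}{3}}{\left(-14\right) \left(-11\right) - 34} = \frac{7 - 128 \sqrt{6}}{154 - 34} = \frac{7 - 128 \sqrt{6}}{120} = \left(7 - 128 \sqrt{6}\right) \frac{1}{120} = \frac{7}{120} - \frac{16 \sqrt{6}}{15}$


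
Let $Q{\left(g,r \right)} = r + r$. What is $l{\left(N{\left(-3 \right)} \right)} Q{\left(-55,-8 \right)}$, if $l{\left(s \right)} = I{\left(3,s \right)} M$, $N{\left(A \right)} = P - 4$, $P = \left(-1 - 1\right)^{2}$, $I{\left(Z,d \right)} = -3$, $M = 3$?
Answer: $144$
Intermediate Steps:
$Q{\left(g,r \right)} = 2 r$
$P = 4$ ($P = \left(-2\right)^{2} = 4$)
$N{\left(A \right)} = 0$ ($N{\left(A \right)} = 4 - 4 = 0$)
$l{\left(s \right)} = -9$ ($l{\left(s \right)} = \left(-3\right) 3 = -9$)
$l{\left(N{\left(-3 \right)} \right)} Q{\left(-55,-8 \right)} = - 9 \cdot 2 \left(-8\right) = \left(-9\right) \left(-16\right) = 144$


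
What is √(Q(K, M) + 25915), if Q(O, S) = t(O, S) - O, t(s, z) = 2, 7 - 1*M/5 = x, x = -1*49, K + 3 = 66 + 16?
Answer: √25838 ≈ 160.74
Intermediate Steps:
K = 79 (K = -3 + (66 + 16) = -3 + 82 = 79)
x = -49
M = 280 (M = 35 - 5*(-49) = 35 + 245 = 280)
Q(O, S) = 2 - O
√(Q(K, M) + 25915) = √((2 - 1*79) + 25915) = √((2 - 79) + 25915) = √(-77 + 25915) = √25838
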